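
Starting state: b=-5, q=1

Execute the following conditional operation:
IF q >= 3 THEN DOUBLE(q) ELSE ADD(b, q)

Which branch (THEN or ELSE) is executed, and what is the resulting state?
Branch: ELSE, Final state: b=-4, q=1

Evaluating condition: q >= 3
q = 1
Condition is False, so ELSE branch executes
After ADD(b, q): b=-4, q=1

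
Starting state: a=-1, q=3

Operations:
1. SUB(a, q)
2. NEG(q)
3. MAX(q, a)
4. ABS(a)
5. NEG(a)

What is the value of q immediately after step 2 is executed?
q = -3

Tracing q through execution:
Initial: q = 3
After step 1 (SUB(a, q)): q = 3
After step 2 (NEG(q)): q = -3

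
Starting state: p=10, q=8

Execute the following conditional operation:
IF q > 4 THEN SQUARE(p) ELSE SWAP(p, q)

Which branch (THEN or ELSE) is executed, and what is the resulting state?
Branch: THEN, Final state: p=100, q=8

Evaluating condition: q > 4
q = 8
Condition is True, so THEN branch executes
After SQUARE(p): p=100, q=8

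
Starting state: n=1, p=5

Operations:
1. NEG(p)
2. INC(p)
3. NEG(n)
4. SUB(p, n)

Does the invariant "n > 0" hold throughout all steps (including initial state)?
No, violated after step 3

The invariant is violated after step 3.

State at each step:
Initial: n=1, p=5
After step 1: n=1, p=-5
After step 2: n=1, p=-4
After step 3: n=-1, p=-4
After step 4: n=-1, p=-3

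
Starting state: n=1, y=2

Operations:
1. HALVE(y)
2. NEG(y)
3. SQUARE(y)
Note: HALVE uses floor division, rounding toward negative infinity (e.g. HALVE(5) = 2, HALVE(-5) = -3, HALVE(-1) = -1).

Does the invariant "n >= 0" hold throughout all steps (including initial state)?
Yes

The invariant holds at every step.

State at each step:
Initial: n=1, y=2
After step 1: n=1, y=1
After step 2: n=1, y=-1
After step 3: n=1, y=1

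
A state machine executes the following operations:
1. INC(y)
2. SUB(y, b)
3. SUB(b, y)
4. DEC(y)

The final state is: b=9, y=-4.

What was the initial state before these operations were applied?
b=6, y=2

Working backwards:
Final state: b=9, y=-4
Before step 4 (DEC(y)): b=9, y=-3
Before step 3 (SUB(b, y)): b=6, y=-3
Before step 2 (SUB(y, b)): b=6, y=3
Before step 1 (INC(y)): b=6, y=2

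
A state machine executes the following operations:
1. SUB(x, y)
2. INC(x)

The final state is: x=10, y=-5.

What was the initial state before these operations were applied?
x=4, y=-5

Working backwards:
Final state: x=10, y=-5
Before step 2 (INC(x)): x=9, y=-5
Before step 1 (SUB(x, y)): x=4, y=-5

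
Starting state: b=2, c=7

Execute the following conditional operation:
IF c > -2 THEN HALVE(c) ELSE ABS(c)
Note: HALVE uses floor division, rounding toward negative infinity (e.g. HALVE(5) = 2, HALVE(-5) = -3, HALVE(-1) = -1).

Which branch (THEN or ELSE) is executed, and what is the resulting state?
Branch: THEN, Final state: b=2, c=3

Evaluating condition: c > -2
c = 7
Condition is True, so THEN branch executes
After HALVE(c): b=2, c=3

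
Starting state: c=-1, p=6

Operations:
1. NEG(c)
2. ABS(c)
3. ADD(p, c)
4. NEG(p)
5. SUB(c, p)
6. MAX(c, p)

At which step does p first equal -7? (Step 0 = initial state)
Step 4

Tracing p:
Initial: p = 6
After step 1: p = 6
After step 2: p = 6
After step 3: p = 7
After step 4: p = -7 ← first occurrence
After step 5: p = -7
After step 6: p = -7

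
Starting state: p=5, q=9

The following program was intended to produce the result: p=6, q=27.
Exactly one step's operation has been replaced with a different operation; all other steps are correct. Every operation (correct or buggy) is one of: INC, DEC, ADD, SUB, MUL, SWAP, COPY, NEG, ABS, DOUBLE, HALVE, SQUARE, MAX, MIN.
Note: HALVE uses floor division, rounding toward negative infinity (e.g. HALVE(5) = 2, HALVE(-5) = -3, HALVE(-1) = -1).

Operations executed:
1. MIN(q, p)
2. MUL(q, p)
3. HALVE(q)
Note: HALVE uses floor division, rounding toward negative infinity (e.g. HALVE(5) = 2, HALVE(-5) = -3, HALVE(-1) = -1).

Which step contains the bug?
Step 1

Trace with buggy code:
Initial: p=5, q=9
After step 1: p=5, q=5
After step 2: p=5, q=25
After step 3: p=5, q=12
Actual final p=5, q=12 ≠ expected p=6, q=27.
Step 1 is the only position where a single-operation replacement can produce the expected result.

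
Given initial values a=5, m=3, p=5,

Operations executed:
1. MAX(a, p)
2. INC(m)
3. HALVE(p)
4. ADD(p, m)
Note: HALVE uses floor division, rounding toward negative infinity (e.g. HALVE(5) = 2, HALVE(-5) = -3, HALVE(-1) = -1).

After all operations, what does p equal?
p = 6

Tracing execution:
Step 1: MAX(a, p) → p = 5
Step 2: INC(m) → p = 5
Step 3: HALVE(p) → p = 2
Step 4: ADD(p, m) → p = 6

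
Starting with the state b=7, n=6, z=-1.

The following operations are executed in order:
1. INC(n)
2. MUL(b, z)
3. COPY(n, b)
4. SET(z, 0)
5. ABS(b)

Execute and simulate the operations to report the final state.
{b: 7, n: -7, z: 0}

Step-by-step execution:
Initial: b=7, n=6, z=-1
After step 1 (INC(n)): b=7, n=7, z=-1
After step 2 (MUL(b, z)): b=-7, n=7, z=-1
After step 3 (COPY(n, b)): b=-7, n=-7, z=-1
After step 4 (SET(z, 0)): b=-7, n=-7, z=0
After step 5 (ABS(b)): b=7, n=-7, z=0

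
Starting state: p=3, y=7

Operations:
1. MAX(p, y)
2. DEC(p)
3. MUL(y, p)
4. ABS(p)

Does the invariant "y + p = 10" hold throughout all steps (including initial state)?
No, violated after step 1

The invariant is violated after step 1.

State at each step:
Initial: p=3, y=7
After step 1: p=7, y=7
After step 2: p=6, y=7
After step 3: p=6, y=42
After step 4: p=6, y=42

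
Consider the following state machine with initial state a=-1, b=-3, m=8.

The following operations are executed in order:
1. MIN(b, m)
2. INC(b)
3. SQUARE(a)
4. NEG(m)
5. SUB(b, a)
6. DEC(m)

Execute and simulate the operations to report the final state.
{a: 1, b: -3, m: -9}

Step-by-step execution:
Initial: a=-1, b=-3, m=8
After step 1 (MIN(b, m)): a=-1, b=-3, m=8
After step 2 (INC(b)): a=-1, b=-2, m=8
After step 3 (SQUARE(a)): a=1, b=-2, m=8
After step 4 (NEG(m)): a=1, b=-2, m=-8
After step 5 (SUB(b, a)): a=1, b=-3, m=-8
After step 6 (DEC(m)): a=1, b=-3, m=-9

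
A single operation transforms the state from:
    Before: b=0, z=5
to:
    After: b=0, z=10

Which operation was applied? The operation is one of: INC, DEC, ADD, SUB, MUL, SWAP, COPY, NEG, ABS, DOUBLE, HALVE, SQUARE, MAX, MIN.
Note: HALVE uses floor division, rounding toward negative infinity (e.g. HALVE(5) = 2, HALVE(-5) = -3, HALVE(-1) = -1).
DOUBLE(z)

Analyzing the change:
Before: b=0, z=5
After: b=0, z=10
Variable z changed from 5 to 10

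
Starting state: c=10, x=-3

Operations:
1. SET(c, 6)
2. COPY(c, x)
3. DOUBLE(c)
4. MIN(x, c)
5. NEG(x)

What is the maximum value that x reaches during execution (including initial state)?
6

Values of x at each step:
Initial: x = -3
After step 1: x = -3
After step 2: x = -3
After step 3: x = -3
After step 4: x = -6
After step 5: x = 6 ← maximum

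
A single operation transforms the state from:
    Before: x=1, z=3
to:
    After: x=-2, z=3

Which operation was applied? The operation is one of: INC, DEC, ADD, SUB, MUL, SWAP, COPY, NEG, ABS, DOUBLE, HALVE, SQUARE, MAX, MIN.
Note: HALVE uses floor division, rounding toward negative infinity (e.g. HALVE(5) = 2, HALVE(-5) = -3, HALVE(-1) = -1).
SUB(x, z)

Analyzing the change:
Before: x=1, z=3
After: x=-2, z=3
Variable x changed from 1 to -2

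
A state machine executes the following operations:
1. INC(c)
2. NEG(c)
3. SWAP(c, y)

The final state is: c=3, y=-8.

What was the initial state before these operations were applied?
c=7, y=3

Working backwards:
Final state: c=3, y=-8
Before step 3 (SWAP(c, y)): c=-8, y=3
Before step 2 (NEG(c)): c=8, y=3
Before step 1 (INC(c)): c=7, y=3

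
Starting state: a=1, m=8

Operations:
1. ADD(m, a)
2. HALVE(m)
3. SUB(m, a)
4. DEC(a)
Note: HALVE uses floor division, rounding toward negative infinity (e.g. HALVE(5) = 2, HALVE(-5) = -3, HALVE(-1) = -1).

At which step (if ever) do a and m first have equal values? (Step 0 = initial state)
Never

a and m never become equal during execution.

Comparing values at each step:
Initial: a=1, m=8
After step 1: a=1, m=9
After step 2: a=1, m=4
After step 3: a=1, m=3
After step 4: a=0, m=3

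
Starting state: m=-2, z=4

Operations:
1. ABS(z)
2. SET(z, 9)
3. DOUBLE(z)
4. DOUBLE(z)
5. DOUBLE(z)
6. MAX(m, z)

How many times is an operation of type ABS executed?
1

Counting ABS operations:
Step 1: ABS(z) ← ABS
Total: 1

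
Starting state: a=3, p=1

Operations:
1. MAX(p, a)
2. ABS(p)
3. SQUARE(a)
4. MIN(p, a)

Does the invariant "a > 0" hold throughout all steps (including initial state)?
Yes

The invariant holds at every step.

State at each step:
Initial: a=3, p=1
After step 1: a=3, p=3
After step 2: a=3, p=3
After step 3: a=9, p=3
After step 4: a=9, p=3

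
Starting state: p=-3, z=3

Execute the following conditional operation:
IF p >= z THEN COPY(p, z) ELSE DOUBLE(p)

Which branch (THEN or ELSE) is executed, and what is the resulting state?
Branch: ELSE, Final state: p=-6, z=3

Evaluating condition: p >= z
p = -3, z = 3
Condition is False, so ELSE branch executes
After DOUBLE(p): p=-6, z=3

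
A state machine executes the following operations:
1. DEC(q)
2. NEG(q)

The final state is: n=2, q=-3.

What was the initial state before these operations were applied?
n=2, q=4

Working backwards:
Final state: n=2, q=-3
Before step 2 (NEG(q)): n=2, q=3
Before step 1 (DEC(q)): n=2, q=4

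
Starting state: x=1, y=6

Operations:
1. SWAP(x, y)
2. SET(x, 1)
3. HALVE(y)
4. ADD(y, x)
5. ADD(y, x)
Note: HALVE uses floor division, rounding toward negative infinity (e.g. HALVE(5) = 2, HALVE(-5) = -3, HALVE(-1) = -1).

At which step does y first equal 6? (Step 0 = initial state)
Step 0

Tracing y:
Initial: y = 6 ← first occurrence
After step 1: y = 1
After step 2: y = 1
After step 3: y = 0
After step 4: y = 1
After step 5: y = 2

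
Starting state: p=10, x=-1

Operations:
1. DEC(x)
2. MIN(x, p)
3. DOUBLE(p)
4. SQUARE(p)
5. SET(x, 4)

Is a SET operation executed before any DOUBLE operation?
No

First SET: step 5
First DOUBLE: step 3
Since 5 > 3, DOUBLE comes first.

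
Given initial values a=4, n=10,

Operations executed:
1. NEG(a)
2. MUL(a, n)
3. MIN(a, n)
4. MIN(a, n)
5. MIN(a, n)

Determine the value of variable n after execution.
n = 10

Tracing execution:
Step 1: NEG(a) → n = 10
Step 2: MUL(a, n) → n = 10
Step 3: MIN(a, n) → n = 10
Step 4: MIN(a, n) → n = 10
Step 5: MIN(a, n) → n = 10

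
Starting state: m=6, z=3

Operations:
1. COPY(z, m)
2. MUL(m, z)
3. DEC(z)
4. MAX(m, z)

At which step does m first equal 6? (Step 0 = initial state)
Step 0

Tracing m:
Initial: m = 6 ← first occurrence
After step 1: m = 6
After step 2: m = 36
After step 3: m = 36
After step 4: m = 36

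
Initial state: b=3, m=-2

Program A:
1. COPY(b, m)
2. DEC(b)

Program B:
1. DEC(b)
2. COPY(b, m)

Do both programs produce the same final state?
No

Program A final state: b=-3, m=-2
Program B final state: b=-2, m=-2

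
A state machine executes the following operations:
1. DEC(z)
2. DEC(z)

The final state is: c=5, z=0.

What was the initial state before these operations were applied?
c=5, z=2

Working backwards:
Final state: c=5, z=0
Before step 2 (DEC(z)): c=5, z=1
Before step 1 (DEC(z)): c=5, z=2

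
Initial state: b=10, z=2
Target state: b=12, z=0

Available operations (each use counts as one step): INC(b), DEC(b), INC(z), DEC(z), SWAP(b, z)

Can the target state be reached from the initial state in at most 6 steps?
Yes

Path (4 steps): INC(b) → INC(b) → DEC(z) → DEC(z)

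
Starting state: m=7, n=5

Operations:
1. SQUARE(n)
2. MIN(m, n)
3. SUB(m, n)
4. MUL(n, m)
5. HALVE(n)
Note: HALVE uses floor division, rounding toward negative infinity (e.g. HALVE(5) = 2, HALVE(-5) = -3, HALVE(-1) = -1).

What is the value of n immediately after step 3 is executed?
n = 25

Tracing n through execution:
Initial: n = 5
After step 1 (SQUARE(n)): n = 25
After step 2 (MIN(m, n)): n = 25
After step 3 (SUB(m, n)): n = 25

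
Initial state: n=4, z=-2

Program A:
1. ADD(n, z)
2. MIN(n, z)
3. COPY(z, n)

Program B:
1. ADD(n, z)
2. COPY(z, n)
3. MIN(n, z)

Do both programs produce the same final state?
No

Program A final state: n=-2, z=-2
Program B final state: n=2, z=2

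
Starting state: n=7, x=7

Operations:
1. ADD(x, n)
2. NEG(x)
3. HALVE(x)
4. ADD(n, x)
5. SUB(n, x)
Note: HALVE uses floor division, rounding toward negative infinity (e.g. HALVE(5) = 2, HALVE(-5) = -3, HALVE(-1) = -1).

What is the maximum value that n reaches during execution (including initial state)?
7

Values of n at each step:
Initial: n = 7 ← maximum
After step 1: n = 7
After step 2: n = 7
After step 3: n = 7
After step 4: n = 0
After step 5: n = 7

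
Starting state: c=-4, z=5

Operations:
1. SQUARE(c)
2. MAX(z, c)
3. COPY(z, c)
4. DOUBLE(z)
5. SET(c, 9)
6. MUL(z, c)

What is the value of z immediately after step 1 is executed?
z = 5

Tracing z through execution:
Initial: z = 5
After step 1 (SQUARE(c)): z = 5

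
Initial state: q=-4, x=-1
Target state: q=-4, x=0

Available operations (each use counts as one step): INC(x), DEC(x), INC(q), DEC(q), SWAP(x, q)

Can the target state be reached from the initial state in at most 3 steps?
Yes

Path (1 step): INC(x)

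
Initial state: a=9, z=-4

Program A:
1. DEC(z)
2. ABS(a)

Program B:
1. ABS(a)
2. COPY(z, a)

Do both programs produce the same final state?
No

Program A final state: a=9, z=-5
Program B final state: a=9, z=9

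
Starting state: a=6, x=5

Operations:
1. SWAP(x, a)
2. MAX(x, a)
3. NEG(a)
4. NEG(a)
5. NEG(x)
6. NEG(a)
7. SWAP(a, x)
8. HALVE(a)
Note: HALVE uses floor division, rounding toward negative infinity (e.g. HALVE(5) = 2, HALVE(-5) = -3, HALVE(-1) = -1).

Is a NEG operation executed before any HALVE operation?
Yes

First NEG: step 3
First HALVE: step 8
Since 3 < 8, NEG comes first.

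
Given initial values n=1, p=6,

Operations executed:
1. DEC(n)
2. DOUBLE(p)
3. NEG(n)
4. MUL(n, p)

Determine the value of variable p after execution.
p = 12

Tracing execution:
Step 1: DEC(n) → p = 6
Step 2: DOUBLE(p) → p = 12
Step 3: NEG(n) → p = 12
Step 4: MUL(n, p) → p = 12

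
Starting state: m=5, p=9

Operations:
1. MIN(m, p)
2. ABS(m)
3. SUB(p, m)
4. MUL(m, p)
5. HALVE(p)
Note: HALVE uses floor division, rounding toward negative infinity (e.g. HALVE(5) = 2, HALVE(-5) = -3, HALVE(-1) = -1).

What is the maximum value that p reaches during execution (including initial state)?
9

Values of p at each step:
Initial: p = 9 ← maximum
After step 1: p = 9
After step 2: p = 9
After step 3: p = 4
After step 4: p = 4
After step 5: p = 2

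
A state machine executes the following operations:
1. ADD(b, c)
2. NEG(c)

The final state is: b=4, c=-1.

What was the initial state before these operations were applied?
b=3, c=1

Working backwards:
Final state: b=4, c=-1
Before step 2 (NEG(c)): b=4, c=1
Before step 1 (ADD(b, c)): b=3, c=1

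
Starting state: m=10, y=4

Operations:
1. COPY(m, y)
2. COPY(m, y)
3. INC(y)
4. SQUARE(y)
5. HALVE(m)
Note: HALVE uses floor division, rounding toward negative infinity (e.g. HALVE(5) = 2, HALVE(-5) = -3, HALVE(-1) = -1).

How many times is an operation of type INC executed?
1

Counting INC operations:
Step 3: INC(y) ← INC
Total: 1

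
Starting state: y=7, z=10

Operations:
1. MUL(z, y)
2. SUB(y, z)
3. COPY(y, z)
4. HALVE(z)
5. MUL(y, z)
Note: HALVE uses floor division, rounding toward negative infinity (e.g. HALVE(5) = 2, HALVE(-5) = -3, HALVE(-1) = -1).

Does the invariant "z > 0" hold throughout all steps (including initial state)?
Yes

The invariant holds at every step.

State at each step:
Initial: y=7, z=10
After step 1: y=7, z=70
After step 2: y=-63, z=70
After step 3: y=70, z=70
After step 4: y=70, z=35
After step 5: y=2450, z=35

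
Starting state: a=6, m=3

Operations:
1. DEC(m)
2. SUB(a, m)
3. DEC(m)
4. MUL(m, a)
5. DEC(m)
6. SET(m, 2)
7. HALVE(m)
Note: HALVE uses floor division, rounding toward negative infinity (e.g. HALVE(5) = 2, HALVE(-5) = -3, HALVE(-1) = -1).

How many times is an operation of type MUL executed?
1

Counting MUL operations:
Step 4: MUL(m, a) ← MUL
Total: 1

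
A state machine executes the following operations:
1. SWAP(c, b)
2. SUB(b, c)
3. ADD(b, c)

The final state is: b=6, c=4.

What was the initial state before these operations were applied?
b=4, c=6

Working backwards:
Final state: b=6, c=4
Before step 3 (ADD(b, c)): b=2, c=4
Before step 2 (SUB(b, c)): b=6, c=4
Before step 1 (SWAP(c, b)): b=4, c=6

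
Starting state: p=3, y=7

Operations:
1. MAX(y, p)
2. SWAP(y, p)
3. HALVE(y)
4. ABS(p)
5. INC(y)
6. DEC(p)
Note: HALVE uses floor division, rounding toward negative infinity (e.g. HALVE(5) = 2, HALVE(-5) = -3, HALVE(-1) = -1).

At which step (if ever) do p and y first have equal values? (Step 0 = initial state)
Never

p and y never become equal during execution.

Comparing values at each step:
Initial: p=3, y=7
After step 1: p=3, y=7
After step 2: p=7, y=3
After step 3: p=7, y=1
After step 4: p=7, y=1
After step 5: p=7, y=2
After step 6: p=6, y=2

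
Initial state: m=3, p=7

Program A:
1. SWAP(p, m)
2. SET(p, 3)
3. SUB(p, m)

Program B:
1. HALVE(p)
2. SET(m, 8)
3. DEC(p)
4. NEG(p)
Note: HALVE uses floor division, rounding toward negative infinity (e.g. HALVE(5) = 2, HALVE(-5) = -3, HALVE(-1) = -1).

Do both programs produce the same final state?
No

Program A final state: m=7, p=-4
Program B final state: m=8, p=-2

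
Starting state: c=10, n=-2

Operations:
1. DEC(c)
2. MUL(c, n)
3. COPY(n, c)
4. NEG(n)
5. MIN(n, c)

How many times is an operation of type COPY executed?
1

Counting COPY operations:
Step 3: COPY(n, c) ← COPY
Total: 1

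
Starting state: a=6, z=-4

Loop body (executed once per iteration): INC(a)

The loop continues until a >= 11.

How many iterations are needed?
5

Tracing iterations:
Initial: a=6, z=-4
After iteration 1: a=7, z=-4
After iteration 2: a=8, z=-4
After iteration 3: a=9, z=-4
After iteration 4: a=10, z=-4
After iteration 5: a=11, z=-4
a >= 11 now holds, so the loop exits after 5 iterations.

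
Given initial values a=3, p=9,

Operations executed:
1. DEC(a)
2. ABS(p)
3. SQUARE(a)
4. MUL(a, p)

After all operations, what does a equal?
a = 36

Tracing execution:
Step 1: DEC(a) → a = 2
Step 2: ABS(p) → a = 2
Step 3: SQUARE(a) → a = 4
Step 4: MUL(a, p) → a = 36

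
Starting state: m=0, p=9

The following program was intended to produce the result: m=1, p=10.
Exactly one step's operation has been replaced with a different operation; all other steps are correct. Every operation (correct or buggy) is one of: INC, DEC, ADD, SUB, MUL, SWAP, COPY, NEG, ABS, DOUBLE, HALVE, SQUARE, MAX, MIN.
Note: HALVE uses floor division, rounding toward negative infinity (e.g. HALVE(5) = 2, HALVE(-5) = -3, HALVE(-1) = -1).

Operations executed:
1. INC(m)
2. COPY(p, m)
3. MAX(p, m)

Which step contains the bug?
Step 2

Trace with buggy code:
Initial: m=0, p=9
After step 1: m=1, p=9
After step 2: m=1, p=1
After step 3: m=1, p=1
Actual final m=1, p=1 ≠ expected m=1, p=10.
Step 2 is the only position where a single-operation replacement can produce the expected result.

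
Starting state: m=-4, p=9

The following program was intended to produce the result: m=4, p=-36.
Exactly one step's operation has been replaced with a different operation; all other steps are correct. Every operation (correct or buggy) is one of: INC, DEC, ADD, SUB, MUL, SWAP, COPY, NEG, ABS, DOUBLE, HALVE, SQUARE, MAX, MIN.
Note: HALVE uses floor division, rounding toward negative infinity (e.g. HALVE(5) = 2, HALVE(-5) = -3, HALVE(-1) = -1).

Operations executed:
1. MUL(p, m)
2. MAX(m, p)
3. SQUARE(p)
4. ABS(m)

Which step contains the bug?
Step 3

Trace with buggy code:
Initial: m=-4, p=9
After step 1: m=-4, p=-36
After step 2: m=-4, p=-36
After step 3: m=-4, p=1296
After step 4: m=4, p=1296
Actual final m=4, p=1296 ≠ expected m=4, p=-36.
Step 3 is the only position where a single-operation replacement can produce the expected result.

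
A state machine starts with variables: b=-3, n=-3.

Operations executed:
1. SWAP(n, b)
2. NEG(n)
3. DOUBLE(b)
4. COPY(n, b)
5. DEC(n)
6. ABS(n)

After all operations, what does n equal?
n = 7

Tracing execution:
Step 1: SWAP(n, b) → n = -3
Step 2: NEG(n) → n = 3
Step 3: DOUBLE(b) → n = 3
Step 4: COPY(n, b) → n = -6
Step 5: DEC(n) → n = -7
Step 6: ABS(n) → n = 7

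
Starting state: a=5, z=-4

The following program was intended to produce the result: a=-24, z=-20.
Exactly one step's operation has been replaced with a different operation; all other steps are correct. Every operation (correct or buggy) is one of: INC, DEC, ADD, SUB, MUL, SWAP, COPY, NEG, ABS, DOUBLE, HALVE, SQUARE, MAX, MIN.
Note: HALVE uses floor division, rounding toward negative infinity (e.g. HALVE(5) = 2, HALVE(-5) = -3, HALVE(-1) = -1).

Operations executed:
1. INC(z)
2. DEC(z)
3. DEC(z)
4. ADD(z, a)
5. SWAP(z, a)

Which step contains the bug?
Step 3

Trace with buggy code:
Initial: a=5, z=-4
After step 1: a=5, z=-3
After step 2: a=5, z=-4
After step 3: a=5, z=-5
After step 4: a=5, z=0
After step 5: a=0, z=5
Actual final a=0, z=5 ≠ expected a=-24, z=-20.
Step 3 is the only position where a single-operation replacement can produce the expected result.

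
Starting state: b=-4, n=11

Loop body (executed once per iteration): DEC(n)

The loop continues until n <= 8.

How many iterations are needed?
3

Tracing iterations:
Initial: b=-4, n=11
After iteration 1: b=-4, n=10
After iteration 2: b=-4, n=9
After iteration 3: b=-4, n=8
n <= 8 now holds, so the loop exits after 3 iterations.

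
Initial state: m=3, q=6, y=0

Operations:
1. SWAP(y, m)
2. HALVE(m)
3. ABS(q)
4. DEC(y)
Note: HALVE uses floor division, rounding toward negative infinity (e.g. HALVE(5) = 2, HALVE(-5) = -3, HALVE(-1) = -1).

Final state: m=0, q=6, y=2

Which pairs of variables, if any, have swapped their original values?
None

Comparing initial and final values:
q: 6 → 6
y: 0 → 2
m: 3 → 0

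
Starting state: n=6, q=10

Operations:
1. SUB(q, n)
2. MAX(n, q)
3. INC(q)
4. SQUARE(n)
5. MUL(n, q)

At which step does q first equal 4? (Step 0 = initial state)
Step 1

Tracing q:
Initial: q = 10
After step 1: q = 4 ← first occurrence
After step 2: q = 4
After step 3: q = 5
After step 4: q = 5
After step 5: q = 5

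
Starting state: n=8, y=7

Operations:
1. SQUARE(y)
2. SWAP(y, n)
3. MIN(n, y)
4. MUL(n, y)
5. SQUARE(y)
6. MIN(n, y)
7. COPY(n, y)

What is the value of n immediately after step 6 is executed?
n = 64

Tracing n through execution:
Initial: n = 8
After step 1 (SQUARE(y)): n = 8
After step 2 (SWAP(y, n)): n = 49
After step 3 (MIN(n, y)): n = 8
After step 4 (MUL(n, y)): n = 64
After step 5 (SQUARE(y)): n = 64
After step 6 (MIN(n, y)): n = 64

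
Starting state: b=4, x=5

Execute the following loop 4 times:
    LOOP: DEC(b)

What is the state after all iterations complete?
b=0, x=5

Iteration trace:
Start: b=4, x=5
After iteration 1: b=3, x=5
After iteration 2: b=2, x=5
After iteration 3: b=1, x=5
After iteration 4: b=0, x=5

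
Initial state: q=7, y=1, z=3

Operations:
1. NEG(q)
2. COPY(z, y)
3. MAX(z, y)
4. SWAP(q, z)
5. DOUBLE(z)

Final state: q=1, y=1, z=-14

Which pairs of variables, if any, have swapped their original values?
None

Comparing initial and final values:
q: 7 → 1
z: 3 → -14
y: 1 → 1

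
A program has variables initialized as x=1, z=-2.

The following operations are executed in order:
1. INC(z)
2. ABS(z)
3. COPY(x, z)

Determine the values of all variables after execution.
{x: 1, z: 1}

Step-by-step execution:
Initial: x=1, z=-2
After step 1 (INC(z)): x=1, z=-1
After step 2 (ABS(z)): x=1, z=1
After step 3 (COPY(x, z)): x=1, z=1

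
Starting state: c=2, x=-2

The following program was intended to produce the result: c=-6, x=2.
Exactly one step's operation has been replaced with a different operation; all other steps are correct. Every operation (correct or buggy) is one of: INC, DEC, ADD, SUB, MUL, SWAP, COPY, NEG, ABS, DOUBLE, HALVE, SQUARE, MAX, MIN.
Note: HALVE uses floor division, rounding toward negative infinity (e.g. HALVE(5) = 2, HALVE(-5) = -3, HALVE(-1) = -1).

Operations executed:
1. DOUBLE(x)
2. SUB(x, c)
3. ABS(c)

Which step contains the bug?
Step 3

Trace with buggy code:
Initial: c=2, x=-2
After step 1: c=2, x=-4
After step 2: c=2, x=-6
After step 3: c=2, x=-6
Actual final c=2, x=-6 ≠ expected c=-6, x=2.
Step 3 is the only position where a single-operation replacement can produce the expected result.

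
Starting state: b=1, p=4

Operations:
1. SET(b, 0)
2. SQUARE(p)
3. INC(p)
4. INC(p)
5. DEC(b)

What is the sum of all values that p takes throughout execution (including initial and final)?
77

Values of p at each step:
Initial: p = 4
After step 1: p = 4
After step 2: p = 16
After step 3: p = 17
After step 4: p = 18
After step 5: p = 18
Sum = 4 + 4 + 16 + 17 + 18 + 18 = 77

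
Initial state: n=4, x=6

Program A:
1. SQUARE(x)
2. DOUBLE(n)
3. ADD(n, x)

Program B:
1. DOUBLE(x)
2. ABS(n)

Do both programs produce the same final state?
No

Program A final state: n=44, x=36
Program B final state: n=4, x=12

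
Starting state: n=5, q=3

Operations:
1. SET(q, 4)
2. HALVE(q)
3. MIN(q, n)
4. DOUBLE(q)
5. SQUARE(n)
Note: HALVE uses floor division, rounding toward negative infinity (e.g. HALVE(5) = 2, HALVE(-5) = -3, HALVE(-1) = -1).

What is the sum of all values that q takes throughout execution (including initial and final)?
19

Values of q at each step:
Initial: q = 3
After step 1: q = 4
After step 2: q = 2
After step 3: q = 2
After step 4: q = 4
After step 5: q = 4
Sum = 3 + 4 + 2 + 2 + 4 + 4 = 19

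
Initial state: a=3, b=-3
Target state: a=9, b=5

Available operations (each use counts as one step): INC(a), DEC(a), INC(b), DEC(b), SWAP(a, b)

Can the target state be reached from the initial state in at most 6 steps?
No

The target state cannot be reached within 6 steps.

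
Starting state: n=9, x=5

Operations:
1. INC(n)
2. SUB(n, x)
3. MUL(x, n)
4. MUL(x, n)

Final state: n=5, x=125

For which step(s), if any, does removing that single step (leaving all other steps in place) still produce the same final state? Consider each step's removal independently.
None - removing any single step changes the final result

Testing removal of each single step:
Without step 1: final = n=4, x=80 (different)
Without step 2: final = n=10, x=500 (different)
Without step 3: final = n=5, x=25 (different)
Without step 4: final = n=5, x=25 (different)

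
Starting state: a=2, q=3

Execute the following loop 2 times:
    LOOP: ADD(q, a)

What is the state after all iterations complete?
a=2, q=7

Iteration trace:
Start: a=2, q=3
After iteration 1: a=2, q=5
After iteration 2: a=2, q=7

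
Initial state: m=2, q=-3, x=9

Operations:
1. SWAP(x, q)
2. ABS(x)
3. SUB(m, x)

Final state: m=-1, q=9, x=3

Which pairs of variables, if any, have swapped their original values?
None

Comparing initial and final values:
x: 9 → 3
q: -3 → 9
m: 2 → -1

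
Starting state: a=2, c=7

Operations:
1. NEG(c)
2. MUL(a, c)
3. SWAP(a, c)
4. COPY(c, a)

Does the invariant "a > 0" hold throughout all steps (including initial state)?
No, violated after step 2

The invariant is violated after step 2.

State at each step:
Initial: a=2, c=7
After step 1: a=2, c=-7
After step 2: a=-14, c=-7
After step 3: a=-7, c=-14
After step 4: a=-7, c=-7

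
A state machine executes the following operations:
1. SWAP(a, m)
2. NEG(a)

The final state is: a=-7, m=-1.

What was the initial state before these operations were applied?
a=-1, m=7

Working backwards:
Final state: a=-7, m=-1
Before step 2 (NEG(a)): a=7, m=-1
Before step 1 (SWAP(a, m)): a=-1, m=7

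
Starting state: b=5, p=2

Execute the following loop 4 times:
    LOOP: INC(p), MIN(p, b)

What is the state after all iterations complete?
b=5, p=5

Iteration trace:
Start: b=5, p=2
After iteration 1: b=5, p=3
After iteration 2: b=5, p=4
After iteration 3: b=5, p=5
After iteration 4: b=5, p=5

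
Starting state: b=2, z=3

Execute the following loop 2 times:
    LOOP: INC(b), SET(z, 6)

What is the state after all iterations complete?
b=4, z=6

Iteration trace:
Start: b=2, z=3
After iteration 1: b=3, z=6
After iteration 2: b=4, z=6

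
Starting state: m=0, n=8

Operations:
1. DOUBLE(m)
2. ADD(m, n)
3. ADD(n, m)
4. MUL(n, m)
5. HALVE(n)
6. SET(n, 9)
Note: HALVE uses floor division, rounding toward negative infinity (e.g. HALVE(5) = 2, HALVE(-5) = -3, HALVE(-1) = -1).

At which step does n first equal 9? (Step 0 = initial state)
Step 6

Tracing n:
Initial: n = 8
After step 1: n = 8
After step 2: n = 8
After step 3: n = 16
After step 4: n = 128
After step 5: n = 64
After step 6: n = 9 ← first occurrence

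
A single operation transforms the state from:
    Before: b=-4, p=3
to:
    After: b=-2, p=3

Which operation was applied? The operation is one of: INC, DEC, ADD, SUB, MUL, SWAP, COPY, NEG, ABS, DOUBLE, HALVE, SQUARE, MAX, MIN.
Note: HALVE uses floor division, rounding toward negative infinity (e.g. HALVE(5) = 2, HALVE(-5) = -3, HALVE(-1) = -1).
HALVE(b)

Analyzing the change:
Before: b=-4, p=3
After: b=-2, p=3
Variable b changed from -4 to -2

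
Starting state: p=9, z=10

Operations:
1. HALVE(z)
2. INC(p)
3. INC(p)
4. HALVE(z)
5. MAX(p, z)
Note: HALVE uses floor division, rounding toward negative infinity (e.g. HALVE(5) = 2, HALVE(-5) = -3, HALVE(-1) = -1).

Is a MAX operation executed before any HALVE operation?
No

First MAX: step 5
First HALVE: step 1
Since 5 > 1, HALVE comes first.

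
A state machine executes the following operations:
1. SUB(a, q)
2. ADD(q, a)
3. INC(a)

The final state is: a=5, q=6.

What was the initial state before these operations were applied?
a=6, q=2

Working backwards:
Final state: a=5, q=6
Before step 3 (INC(a)): a=4, q=6
Before step 2 (ADD(q, a)): a=4, q=2
Before step 1 (SUB(a, q)): a=6, q=2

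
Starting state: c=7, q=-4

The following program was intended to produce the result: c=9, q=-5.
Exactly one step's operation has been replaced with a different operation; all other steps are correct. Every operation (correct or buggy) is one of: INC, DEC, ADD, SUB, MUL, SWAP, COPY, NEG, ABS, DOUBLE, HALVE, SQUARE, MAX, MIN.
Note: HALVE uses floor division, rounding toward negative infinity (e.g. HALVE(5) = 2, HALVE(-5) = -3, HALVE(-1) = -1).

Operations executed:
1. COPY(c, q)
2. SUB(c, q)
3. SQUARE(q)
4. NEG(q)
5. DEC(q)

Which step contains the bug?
Step 1

Trace with buggy code:
Initial: c=7, q=-4
After step 1: c=-4, q=-4
After step 2: c=0, q=-4
After step 3: c=0, q=16
After step 4: c=0, q=-16
After step 5: c=0, q=-17
Actual final c=0, q=-17 ≠ expected c=9, q=-5.
Step 1 is the only position where a single-operation replacement can produce the expected result.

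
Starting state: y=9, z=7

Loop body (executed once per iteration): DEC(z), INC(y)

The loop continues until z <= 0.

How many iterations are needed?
7

Tracing iterations:
Initial: y=9, z=7
After iteration 1: y=10, z=6
After iteration 2: y=11, z=5
After iteration 3: y=12, z=4
After iteration 4: y=13, z=3
After iteration 5: y=14, z=2
After iteration 6: y=15, z=1
After iteration 7: y=16, z=0
z <= 0 now holds, so the loop exits after 7 iterations.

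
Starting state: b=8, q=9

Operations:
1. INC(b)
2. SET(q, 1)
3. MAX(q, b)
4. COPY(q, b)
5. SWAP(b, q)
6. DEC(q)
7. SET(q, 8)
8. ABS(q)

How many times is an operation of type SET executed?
2

Counting SET operations:
Step 2: SET(q, 1) ← SET
Step 7: SET(q, 8) ← SET
Total: 2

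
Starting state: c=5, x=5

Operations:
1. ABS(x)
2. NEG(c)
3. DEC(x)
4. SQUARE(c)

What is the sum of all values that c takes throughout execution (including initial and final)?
25

Values of c at each step:
Initial: c = 5
After step 1: c = 5
After step 2: c = -5
After step 3: c = -5
After step 4: c = 25
Sum = 5 + 5 + -5 + -5 + 25 = 25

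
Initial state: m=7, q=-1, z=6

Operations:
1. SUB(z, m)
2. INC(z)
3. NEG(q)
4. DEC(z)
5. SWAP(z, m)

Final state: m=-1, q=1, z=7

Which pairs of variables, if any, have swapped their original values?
None

Comparing initial and final values:
q: -1 → 1
m: 7 → -1
z: 6 → 7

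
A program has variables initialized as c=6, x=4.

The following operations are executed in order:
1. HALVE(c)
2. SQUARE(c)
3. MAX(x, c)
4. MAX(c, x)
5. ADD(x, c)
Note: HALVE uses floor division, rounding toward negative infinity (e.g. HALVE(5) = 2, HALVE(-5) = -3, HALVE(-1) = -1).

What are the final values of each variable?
{c: 9, x: 18}

Step-by-step execution:
Initial: c=6, x=4
After step 1 (HALVE(c)): c=3, x=4
After step 2 (SQUARE(c)): c=9, x=4
After step 3 (MAX(x, c)): c=9, x=9
After step 4 (MAX(c, x)): c=9, x=9
After step 5 (ADD(x, c)): c=9, x=18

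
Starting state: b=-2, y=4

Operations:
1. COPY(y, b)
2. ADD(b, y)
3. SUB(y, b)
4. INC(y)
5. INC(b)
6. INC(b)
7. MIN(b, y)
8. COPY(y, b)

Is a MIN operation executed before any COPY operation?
No

First MIN: step 7
First COPY: step 1
Since 7 > 1, COPY comes first.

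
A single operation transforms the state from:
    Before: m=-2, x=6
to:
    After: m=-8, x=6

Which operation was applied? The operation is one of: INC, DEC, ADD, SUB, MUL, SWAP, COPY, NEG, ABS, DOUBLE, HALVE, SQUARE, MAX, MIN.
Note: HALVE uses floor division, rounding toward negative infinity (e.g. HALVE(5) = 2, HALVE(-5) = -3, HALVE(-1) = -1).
SUB(m, x)

Analyzing the change:
Before: m=-2, x=6
After: m=-8, x=6
Variable m changed from -2 to -8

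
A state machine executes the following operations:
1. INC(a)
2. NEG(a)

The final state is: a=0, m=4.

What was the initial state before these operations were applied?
a=-1, m=4

Working backwards:
Final state: a=0, m=4
Before step 2 (NEG(a)): a=0, m=4
Before step 1 (INC(a)): a=-1, m=4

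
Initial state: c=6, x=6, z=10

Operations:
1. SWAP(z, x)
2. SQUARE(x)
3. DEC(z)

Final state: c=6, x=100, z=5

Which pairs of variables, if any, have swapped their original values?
None

Comparing initial and final values:
z: 10 → 5
x: 6 → 100
c: 6 → 6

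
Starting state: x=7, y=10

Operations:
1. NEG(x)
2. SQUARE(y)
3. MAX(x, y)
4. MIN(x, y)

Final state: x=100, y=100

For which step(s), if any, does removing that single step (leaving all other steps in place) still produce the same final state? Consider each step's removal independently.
Step(s) 1, 4

Testing removal of each single step:
Without step 1: final = x=100, y=100 (same)
Without step 2: final = x=10, y=10 (different)
Without step 3: final = x=-7, y=100 (different)
Without step 4: final = x=100, y=100 (same)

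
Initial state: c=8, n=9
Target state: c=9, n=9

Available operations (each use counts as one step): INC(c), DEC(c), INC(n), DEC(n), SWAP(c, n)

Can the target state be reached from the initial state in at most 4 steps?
Yes

Path (1 step): INC(c)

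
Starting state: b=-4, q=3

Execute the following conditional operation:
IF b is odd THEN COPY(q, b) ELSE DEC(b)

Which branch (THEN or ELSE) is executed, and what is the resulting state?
Branch: ELSE, Final state: b=-5, q=3

Evaluating condition: b is odd
Condition is False, so ELSE branch executes
After DEC(b): b=-5, q=3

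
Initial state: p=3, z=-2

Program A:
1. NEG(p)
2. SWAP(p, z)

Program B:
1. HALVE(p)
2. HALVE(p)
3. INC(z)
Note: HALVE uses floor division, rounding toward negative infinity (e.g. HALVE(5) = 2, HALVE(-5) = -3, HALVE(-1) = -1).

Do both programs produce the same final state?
No

Program A final state: p=-2, z=-3
Program B final state: p=0, z=-1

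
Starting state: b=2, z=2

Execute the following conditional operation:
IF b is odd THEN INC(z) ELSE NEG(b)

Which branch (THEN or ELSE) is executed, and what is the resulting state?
Branch: ELSE, Final state: b=-2, z=2

Evaluating condition: b is odd
Condition is False, so ELSE branch executes
After NEG(b): b=-2, z=2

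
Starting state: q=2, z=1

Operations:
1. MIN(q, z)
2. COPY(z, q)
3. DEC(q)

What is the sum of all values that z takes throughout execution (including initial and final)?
4

Values of z at each step:
Initial: z = 1
After step 1: z = 1
After step 2: z = 1
After step 3: z = 1
Sum = 1 + 1 + 1 + 1 = 4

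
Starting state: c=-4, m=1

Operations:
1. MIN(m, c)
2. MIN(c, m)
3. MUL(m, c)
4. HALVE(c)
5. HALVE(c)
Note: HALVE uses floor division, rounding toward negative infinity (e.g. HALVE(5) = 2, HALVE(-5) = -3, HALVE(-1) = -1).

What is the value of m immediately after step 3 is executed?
m = 16

Tracing m through execution:
Initial: m = 1
After step 1 (MIN(m, c)): m = -4
After step 2 (MIN(c, m)): m = -4
After step 3 (MUL(m, c)): m = 16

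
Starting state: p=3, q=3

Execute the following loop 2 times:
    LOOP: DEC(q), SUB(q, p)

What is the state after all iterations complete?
p=3, q=-5

Iteration trace:
Start: p=3, q=3
After iteration 1: p=3, q=-1
After iteration 2: p=3, q=-5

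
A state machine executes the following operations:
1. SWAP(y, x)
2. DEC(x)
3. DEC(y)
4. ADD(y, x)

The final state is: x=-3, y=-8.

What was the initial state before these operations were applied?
x=-4, y=-2

Working backwards:
Final state: x=-3, y=-8
Before step 4 (ADD(y, x)): x=-3, y=-5
Before step 3 (DEC(y)): x=-3, y=-4
Before step 2 (DEC(x)): x=-2, y=-4
Before step 1 (SWAP(y, x)): x=-4, y=-2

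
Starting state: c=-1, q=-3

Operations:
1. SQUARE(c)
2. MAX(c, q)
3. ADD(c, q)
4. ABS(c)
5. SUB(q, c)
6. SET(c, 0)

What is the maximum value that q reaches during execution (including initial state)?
-3

Values of q at each step:
Initial: q = -3 ← maximum
After step 1: q = -3
After step 2: q = -3
After step 3: q = -3
After step 4: q = -3
After step 5: q = -5
After step 6: q = -5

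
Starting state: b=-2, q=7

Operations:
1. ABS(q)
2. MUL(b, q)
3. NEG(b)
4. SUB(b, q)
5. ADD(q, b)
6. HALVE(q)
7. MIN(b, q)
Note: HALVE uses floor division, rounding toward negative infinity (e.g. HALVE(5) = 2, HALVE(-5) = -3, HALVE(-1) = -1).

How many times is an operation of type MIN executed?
1

Counting MIN operations:
Step 7: MIN(b, q) ← MIN
Total: 1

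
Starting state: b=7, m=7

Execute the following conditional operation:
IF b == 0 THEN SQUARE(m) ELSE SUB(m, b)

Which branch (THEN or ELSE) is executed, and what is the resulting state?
Branch: ELSE, Final state: b=7, m=0

Evaluating condition: b == 0
b = 7
Condition is False, so ELSE branch executes
After SUB(m, b): b=7, m=0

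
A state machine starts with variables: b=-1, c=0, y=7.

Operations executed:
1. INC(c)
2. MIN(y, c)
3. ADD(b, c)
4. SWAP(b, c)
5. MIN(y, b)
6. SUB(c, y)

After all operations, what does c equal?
c = -1

Tracing execution:
Step 1: INC(c) → c = 1
Step 2: MIN(y, c) → c = 1
Step 3: ADD(b, c) → c = 1
Step 4: SWAP(b, c) → c = 0
Step 5: MIN(y, b) → c = 0
Step 6: SUB(c, y) → c = -1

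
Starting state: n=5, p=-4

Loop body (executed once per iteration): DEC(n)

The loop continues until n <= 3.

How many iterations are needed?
2

Tracing iterations:
Initial: n=5, p=-4
After iteration 1: n=4, p=-4
After iteration 2: n=3, p=-4
n <= 3 now holds, so the loop exits after 2 iterations.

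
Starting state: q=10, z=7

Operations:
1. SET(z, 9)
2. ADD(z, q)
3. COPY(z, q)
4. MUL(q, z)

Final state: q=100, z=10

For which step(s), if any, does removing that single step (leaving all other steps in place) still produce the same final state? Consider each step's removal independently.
Step(s) 1, 2

Testing removal of each single step:
Without step 1: final = q=100, z=10 (same)
Without step 2: final = q=100, z=10 (same)
Without step 3: final = q=190, z=19 (different)
Without step 4: final = q=10, z=10 (different)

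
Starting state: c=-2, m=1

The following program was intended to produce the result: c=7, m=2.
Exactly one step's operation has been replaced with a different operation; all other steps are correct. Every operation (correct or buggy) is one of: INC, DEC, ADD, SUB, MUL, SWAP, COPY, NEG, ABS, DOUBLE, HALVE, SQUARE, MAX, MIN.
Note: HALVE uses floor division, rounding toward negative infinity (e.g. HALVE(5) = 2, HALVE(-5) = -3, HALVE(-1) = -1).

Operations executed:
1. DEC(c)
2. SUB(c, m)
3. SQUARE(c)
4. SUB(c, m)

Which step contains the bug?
Step 2

Trace with buggy code:
Initial: c=-2, m=1
After step 1: c=-3, m=1
After step 2: c=-4, m=1
After step 3: c=16, m=1
After step 4: c=15, m=1
Actual final c=15, m=1 ≠ expected c=7, m=2.
Step 2 is the only position where a single-operation replacement can produce the expected result.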